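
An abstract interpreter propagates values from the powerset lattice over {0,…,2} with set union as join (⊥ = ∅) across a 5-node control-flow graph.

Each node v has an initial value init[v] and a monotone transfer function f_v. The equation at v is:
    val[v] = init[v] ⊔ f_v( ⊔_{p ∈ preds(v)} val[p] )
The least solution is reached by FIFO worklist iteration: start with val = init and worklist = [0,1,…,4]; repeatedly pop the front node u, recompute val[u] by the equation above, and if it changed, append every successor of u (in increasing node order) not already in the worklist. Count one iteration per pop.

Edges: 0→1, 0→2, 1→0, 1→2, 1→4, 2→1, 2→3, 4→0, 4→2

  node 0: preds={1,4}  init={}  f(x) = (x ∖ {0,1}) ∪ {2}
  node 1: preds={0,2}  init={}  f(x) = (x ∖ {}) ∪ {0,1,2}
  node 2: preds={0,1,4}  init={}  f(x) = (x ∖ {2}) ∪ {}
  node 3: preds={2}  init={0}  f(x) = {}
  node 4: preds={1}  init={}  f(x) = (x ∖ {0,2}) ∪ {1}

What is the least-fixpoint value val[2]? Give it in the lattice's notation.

Worklist (8 pops):
  #1 pop 0: in={} → {2} (was {}); enqueue []
  #2 pop 1: in={2} → {0,1,2} (was {}); enqueue [0]
  #3 pop 2: in={0,1,2} → {0,1} (was {}); enqueue [1]
  #4 pop 3: in={0,1} → {0} (no change)
  #5 pop 4: in={0,1,2} → {1} (was {}); enqueue [2]
  #6 pop 0: in={0,1,2} → {2} (no change)
  #7 pop 1: in={0,1,2} → {0,1,2} (no change)
  #8 pop 2: in={0,1,2} → {0,1} (no change)

Fixpoint:
  val[0] = {2}
  val[1] = {0,1,2}
  val[2] = {0,1}
  val[3] = {0}
  val[4] = {1}

{0,1}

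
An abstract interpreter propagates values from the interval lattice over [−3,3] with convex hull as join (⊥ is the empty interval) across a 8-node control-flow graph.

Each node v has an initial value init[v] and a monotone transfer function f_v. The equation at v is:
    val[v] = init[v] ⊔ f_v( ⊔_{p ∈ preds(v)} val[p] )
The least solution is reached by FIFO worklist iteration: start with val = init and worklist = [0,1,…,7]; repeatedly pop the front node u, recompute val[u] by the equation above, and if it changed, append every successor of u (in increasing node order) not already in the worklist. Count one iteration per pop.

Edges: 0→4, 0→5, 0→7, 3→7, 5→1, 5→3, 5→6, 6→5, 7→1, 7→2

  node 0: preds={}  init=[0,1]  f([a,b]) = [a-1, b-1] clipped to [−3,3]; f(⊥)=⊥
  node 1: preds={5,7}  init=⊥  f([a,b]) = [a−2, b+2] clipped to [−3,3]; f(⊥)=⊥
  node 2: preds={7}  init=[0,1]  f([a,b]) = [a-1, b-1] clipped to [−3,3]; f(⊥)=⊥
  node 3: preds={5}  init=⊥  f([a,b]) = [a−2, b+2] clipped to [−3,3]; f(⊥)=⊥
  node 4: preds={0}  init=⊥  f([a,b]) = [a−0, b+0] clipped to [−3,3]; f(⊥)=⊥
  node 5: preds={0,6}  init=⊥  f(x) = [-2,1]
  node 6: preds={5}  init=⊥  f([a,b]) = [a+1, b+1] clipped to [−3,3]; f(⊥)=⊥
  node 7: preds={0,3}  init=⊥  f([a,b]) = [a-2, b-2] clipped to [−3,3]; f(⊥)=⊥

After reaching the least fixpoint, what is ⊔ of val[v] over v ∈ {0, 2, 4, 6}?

[-3,2]

Trace (15 dequeues):
  [1] u=0 | in ⊥ | out [0,1] | ==
  [2] u=1 | in ⊥ | out ⊥ | ==
  [3] u=2 | in ⊥ | out [0,1] | ==
  [4] u=3 | in ⊥ | out ⊥ | ==
  [5] u=4 | in [0,1] | out [0,1] | prev ⊥ | push {}
  [6] u=5 | in [0,1] | out [-2,1] | prev ⊥ | push {1,3}
  [7] u=6 | in [-2,1] | out [-1,2] | prev ⊥ | push {5}
  [8] u=7 | in [0,1] | out [-2,-1] | prev ⊥ | push {2}
  [9] u=1 | in [-2,1] | out [-3,3] | prev ⊥ | push {}
  [10] u=3 | in [-2,1] | out [-3,3] | prev ⊥ | push {7}
  [11] u=5 | in [-1,2] | out [-2,1] | ==
  [12] u=2 | in [-2,-1] | out [-3,1] | prev [0,1] | push {}
  [13] u=7 | in [-3,3] | out [-3,1] | prev [-2,-1] | push {1,2}
  [14] u=1 | in [-3,1] | out [-3,3] | ==
  [15] u=2 | in [-3,1] | out [-3,1] | ==

Converged values:
  [0] [0,1]
  [1] [-3,3]
  [2] [-3,1]
  [3] [-3,3]
  [4] [0,1]
  [5] [-2,1]
  [6] [-1,2]
  [7] [-3,1]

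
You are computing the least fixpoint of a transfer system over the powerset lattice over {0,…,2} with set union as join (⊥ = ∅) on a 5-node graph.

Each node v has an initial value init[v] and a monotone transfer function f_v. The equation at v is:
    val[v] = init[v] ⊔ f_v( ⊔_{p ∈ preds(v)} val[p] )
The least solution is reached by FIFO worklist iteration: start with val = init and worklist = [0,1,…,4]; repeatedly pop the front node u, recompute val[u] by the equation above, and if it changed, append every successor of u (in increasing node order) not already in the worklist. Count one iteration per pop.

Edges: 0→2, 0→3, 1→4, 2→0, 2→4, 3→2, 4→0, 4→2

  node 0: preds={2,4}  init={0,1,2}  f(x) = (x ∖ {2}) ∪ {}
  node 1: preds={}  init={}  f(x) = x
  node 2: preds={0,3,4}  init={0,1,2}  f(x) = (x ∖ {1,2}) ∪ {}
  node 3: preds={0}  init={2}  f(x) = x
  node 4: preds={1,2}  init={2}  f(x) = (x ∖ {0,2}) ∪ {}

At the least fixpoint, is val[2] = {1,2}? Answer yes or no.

Worklist (7 pops):
  #1 pop 0: in={0,1,2} → {0,1,2} (no change)
  #2 pop 1: in={} → {} (no change)
  #3 pop 2: in={0,1,2} → {0,1,2} (no change)
  #4 pop 3: in={0,1,2} → {0,1,2} (was {2}); enqueue [2]
  #5 pop 4: in={0,1,2} → {1,2} (was {2}); enqueue [0]
  #6 pop 2: in={0,1,2} → {0,1,2} (no change)
  #7 pop 0: in={0,1,2} → {0,1,2} (no change)

Fixpoint:
  val[0] = {0,1,2}
  val[1] = {}
  val[2] = {0,1,2}
  val[3] = {0,1,2}
  val[4] = {1,2}

no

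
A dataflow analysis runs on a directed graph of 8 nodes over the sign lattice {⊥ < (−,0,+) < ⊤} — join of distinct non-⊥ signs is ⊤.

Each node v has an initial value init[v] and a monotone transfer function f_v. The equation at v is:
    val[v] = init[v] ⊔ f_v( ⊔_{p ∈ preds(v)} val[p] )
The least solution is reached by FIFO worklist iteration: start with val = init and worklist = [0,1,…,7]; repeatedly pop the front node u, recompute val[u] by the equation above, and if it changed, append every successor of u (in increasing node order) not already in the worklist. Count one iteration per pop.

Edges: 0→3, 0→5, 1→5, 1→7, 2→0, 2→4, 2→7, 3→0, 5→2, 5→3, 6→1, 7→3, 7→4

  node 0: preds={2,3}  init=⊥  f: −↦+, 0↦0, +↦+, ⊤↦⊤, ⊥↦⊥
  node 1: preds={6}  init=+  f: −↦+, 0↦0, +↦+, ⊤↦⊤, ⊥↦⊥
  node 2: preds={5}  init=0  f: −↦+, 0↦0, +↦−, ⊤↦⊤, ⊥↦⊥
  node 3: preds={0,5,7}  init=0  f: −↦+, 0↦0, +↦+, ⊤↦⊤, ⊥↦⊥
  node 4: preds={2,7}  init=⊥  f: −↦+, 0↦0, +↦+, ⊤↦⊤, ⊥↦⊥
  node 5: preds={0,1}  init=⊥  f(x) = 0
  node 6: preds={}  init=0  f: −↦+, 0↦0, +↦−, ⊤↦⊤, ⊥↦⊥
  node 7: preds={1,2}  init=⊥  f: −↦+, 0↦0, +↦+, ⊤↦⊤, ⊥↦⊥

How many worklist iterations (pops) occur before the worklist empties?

14

Worklist (14 pops):
  #1 pop 0: in=0 → 0 (was ⊥); enqueue []
  #2 pop 1: in=0 → ⊤ (was +); enqueue []
  #3 pop 2: in=⊥ → 0 (no change)
  #4 pop 3: in=0 → 0 (no change)
  #5 pop 4: in=0 → 0 (was ⊥); enqueue []
  #6 pop 5: in=⊤ → 0 (was ⊥); enqueue [2,3]
  #7 pop 6: in=⊥ → 0 (no change)
  #8 pop 7: in=⊤ → ⊤ (was ⊥); enqueue [4]
  #9 pop 2: in=0 → 0 (no change)
  #10 pop 3: in=⊤ → ⊤ (was 0); enqueue [0]
  #11 pop 4: in=⊤ → ⊤ (was 0); enqueue []
  #12 pop 0: in=⊤ → ⊤ (was 0); enqueue [3,5]
  #13 pop 3: in=⊤ → ⊤ (no change)
  #14 pop 5: in=⊤ → 0 (no change)

Fixpoint:
  val[0] = ⊤
  val[1] = ⊤
  val[2] = 0
  val[3] = ⊤
  val[4] = ⊤
  val[5] = 0
  val[6] = 0
  val[7] = ⊤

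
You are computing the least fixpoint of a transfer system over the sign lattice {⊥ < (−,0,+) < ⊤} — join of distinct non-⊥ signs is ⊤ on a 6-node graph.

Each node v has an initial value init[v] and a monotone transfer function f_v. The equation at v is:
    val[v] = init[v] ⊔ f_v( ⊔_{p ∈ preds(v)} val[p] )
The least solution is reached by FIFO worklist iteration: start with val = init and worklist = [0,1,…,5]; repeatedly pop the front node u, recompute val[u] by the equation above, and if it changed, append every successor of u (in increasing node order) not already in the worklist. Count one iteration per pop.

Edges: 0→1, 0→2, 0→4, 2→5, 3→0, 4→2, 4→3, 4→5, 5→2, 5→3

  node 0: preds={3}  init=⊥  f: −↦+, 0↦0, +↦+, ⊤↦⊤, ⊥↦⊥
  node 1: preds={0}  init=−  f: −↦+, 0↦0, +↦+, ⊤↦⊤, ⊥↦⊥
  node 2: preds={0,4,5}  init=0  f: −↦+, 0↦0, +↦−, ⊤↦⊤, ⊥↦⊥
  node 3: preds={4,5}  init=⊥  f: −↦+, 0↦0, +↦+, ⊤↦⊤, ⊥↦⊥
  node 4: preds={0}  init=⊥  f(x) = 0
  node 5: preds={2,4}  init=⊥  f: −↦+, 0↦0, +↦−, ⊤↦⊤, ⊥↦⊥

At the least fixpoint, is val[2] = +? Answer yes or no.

no

Worklist (12 pops):
  #1 pop 0: in=⊥ → ⊥ (no change)
  #2 pop 1: in=⊥ → − (no change)
  #3 pop 2: in=⊥ → 0 (no change)
  #4 pop 3: in=⊥ → ⊥ (no change)
  #5 pop 4: in=⊥ → 0 (was ⊥); enqueue [2,3]
  #6 pop 5: in=0 → 0 (was ⊥); enqueue []
  #7 pop 2: in=0 → 0 (no change)
  #8 pop 3: in=0 → 0 (was ⊥); enqueue [0]
  #9 pop 0: in=0 → 0 (was ⊥); enqueue [1,2,4]
  #10 pop 1: in=0 → ⊤ (was −); enqueue []
  #11 pop 2: in=0 → 0 (no change)
  #12 pop 4: in=0 → 0 (no change)

Fixpoint:
  val[0] = 0
  val[1] = ⊤
  val[2] = 0
  val[3] = 0
  val[4] = 0
  val[5] = 0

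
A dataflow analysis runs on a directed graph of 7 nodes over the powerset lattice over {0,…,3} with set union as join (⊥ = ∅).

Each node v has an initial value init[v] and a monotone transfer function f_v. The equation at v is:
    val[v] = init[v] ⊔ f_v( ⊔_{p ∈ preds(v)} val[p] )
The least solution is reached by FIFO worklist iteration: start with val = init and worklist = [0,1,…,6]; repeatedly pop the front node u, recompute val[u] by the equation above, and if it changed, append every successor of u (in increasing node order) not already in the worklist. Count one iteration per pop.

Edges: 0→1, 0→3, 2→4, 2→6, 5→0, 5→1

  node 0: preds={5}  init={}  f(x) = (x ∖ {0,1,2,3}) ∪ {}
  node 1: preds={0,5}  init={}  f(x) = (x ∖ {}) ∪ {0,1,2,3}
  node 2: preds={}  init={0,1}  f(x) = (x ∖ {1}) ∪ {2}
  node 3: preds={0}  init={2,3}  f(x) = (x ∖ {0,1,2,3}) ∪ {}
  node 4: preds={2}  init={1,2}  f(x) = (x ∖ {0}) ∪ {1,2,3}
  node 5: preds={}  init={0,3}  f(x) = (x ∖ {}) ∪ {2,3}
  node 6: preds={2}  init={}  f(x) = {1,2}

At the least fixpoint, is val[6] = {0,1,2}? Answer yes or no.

Trace (9 dequeues):
  [1] u=0 | in {0,3} | out {} | ==
  [2] u=1 | in {0,3} | out {0,1,2,3} | prev {} | push {}
  [3] u=2 | in {} | out {0,1,2} | prev {0,1} | push {}
  [4] u=3 | in {} | out {2,3} | ==
  [5] u=4 | in {0,1,2} | out {1,2,3} | prev {1,2} | push {}
  [6] u=5 | in {} | out {0,2,3} | prev {0,3} | push {0,1}
  [7] u=6 | in {0,1,2} | out {1,2} | prev {} | push {}
  [8] u=0 | in {0,2,3} | out {} | ==
  [9] u=1 | in {0,2,3} | out {0,1,2,3} | ==

Converged values:
  [0] {}
  [1] {0,1,2,3}
  [2] {0,1,2}
  [3] {2,3}
  [4] {1,2,3}
  [5] {0,2,3}
  [6] {1,2}

no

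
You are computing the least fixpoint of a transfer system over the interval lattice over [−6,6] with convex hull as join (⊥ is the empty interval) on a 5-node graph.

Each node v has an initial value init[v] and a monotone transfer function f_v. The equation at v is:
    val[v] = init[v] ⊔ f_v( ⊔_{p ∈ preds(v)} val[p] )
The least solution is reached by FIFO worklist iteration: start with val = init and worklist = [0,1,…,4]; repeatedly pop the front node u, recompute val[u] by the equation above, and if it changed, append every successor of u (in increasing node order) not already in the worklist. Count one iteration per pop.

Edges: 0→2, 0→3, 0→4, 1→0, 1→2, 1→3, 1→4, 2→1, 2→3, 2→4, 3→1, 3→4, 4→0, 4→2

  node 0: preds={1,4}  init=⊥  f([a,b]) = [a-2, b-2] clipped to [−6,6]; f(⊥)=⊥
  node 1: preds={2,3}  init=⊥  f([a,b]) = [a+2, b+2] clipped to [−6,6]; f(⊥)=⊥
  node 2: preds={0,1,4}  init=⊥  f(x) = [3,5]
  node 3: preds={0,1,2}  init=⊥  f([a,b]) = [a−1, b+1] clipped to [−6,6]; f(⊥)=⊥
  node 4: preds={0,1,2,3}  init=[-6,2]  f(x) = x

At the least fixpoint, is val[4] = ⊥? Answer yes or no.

Iteration log — 10 steps:
  step 1. node 0  ⊔preds=[-6,2]  new=[-6,0]  old=⊥  +wl: 
  step 2. node 1  ⊔preds=⊥  new=⊥  stable
  step 3. node 2  ⊔preds=[-6,2]  new=[3,5]  old=⊥  +wl: 1
  step 4. node 3  ⊔preds=[-6,5]  new=[-6,6]  old=⊥  +wl: 
  step 5. node 4  ⊔preds=[-6,6]  new=[-6,6]  old=[-6,2]  +wl: 0,2
  step 6. node 1  ⊔preds=[-6,6]  new=[-4,6]  old=⊥  +wl: 3,4
  step 7. node 0  ⊔preds=[-6,6]  new=[-6,4]  old=[-6,0]  +wl: 
  step 8. node 2  ⊔preds=[-6,6]  new=[3,5]  stable
  step 9. node 3  ⊔preds=[-6,6]  new=[-6,6]  stable
  step 10. node 4  ⊔preds=[-6,6]  new=[-6,6]  stable

Least fixpoint reached:
  node 0: [-6,4]
  node 1: [-4,6]
  node 2: [3,5]
  node 3: [-6,6]
  node 4: [-6,6]

no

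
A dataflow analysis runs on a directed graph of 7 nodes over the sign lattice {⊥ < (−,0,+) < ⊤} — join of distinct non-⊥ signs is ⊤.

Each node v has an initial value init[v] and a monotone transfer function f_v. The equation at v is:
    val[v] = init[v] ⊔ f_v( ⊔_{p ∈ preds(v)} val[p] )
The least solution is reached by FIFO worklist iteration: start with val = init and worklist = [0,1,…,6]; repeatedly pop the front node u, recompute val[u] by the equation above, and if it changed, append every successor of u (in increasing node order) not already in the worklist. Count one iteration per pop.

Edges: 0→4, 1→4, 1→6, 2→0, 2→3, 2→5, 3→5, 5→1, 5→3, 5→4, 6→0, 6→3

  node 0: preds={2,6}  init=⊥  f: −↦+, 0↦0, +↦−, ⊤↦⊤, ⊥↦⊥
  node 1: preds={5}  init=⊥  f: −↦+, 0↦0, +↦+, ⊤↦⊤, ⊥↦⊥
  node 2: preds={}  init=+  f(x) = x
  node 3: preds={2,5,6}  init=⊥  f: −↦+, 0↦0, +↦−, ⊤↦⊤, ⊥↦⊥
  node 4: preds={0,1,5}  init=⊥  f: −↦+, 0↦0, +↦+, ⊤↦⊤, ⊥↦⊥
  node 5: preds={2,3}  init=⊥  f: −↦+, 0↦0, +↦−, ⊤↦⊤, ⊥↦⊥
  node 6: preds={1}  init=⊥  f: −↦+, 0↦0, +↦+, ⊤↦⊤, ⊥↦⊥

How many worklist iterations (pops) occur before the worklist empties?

15

Trace (15 dequeues):
  [1] u=0 | in + | out − | prev ⊥ | push {}
  [2] u=1 | in ⊥ | out ⊥ | ==
  [3] u=2 | in ⊥ | out + | ==
  [4] u=3 | in + | out − | prev ⊥ | push {}
  [5] u=4 | in − | out + | prev ⊥ | push {}
  [6] u=5 | in ⊤ | out ⊤ | prev ⊥ | push {1,3,4}
  [7] u=6 | in ⊥ | out ⊥ | ==
  [8] u=1 | in ⊤ | out ⊤ | prev ⊥ | push {6}
  [9] u=3 | in ⊤ | out ⊤ | prev − | push {5}
  [10] u=4 | in ⊤ | out ⊤ | prev + | push {}
  [11] u=6 | in ⊤ | out ⊤ | prev ⊥ | push {0,3}
  [12] u=5 | in ⊤ | out ⊤ | ==
  [13] u=0 | in ⊤ | out ⊤ | prev − | push {4}
  [14] u=3 | in ⊤ | out ⊤ | ==
  [15] u=4 | in ⊤ | out ⊤ | ==

Converged values:
  [0] ⊤
  [1] ⊤
  [2] +
  [3] ⊤
  [4] ⊤
  [5] ⊤
  [6] ⊤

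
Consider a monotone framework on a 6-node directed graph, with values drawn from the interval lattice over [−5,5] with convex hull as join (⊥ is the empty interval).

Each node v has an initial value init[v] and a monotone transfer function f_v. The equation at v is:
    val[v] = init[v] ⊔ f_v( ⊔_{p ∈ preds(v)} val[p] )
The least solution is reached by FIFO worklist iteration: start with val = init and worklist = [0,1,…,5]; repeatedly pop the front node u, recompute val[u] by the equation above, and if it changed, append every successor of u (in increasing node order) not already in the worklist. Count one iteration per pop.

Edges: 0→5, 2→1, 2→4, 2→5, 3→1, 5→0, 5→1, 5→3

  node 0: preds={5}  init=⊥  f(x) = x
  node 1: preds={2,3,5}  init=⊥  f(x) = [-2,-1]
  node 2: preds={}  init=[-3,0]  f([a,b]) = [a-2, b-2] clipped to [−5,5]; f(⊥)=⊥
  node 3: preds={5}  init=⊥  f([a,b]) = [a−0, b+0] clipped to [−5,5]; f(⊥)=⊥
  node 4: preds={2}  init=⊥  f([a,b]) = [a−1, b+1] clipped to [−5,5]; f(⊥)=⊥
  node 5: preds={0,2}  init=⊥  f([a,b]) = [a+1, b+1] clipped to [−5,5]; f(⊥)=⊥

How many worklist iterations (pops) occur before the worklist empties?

27

Iteration log — 27 steps:
  step 1. node 0  ⊔preds=⊥  new=⊥  stable
  step 2. node 1  ⊔preds=[-3,0]  new=[-2,-1]  old=⊥  +wl: 
  step 3. node 2  ⊔preds=⊥  new=[-3,0]  stable
  step 4. node 3  ⊔preds=⊥  new=⊥  stable
  step 5. node 4  ⊔preds=[-3,0]  new=[-4,1]  old=⊥  +wl: 
  step 6. node 5  ⊔preds=[-3,0]  new=[-2,1]  old=⊥  +wl: 0,1,3
  step 7. node 0  ⊔preds=[-2,1]  new=[-2,1]  old=⊥  +wl: 5
  step 8. node 1  ⊔preds=[-3,1]  new=[-2,-1]  stable
  step 9. node 3  ⊔preds=[-2,1]  new=[-2,1]  old=⊥  +wl: 1
  step 10. node 5  ⊔preds=[-3,1]  new=[-2,2]  old=[-2,1]  +wl: 0,3
  step 11. node 1  ⊔preds=[-3,2]  new=[-2,-1]  stable
  step 12. node 0  ⊔preds=[-2,2]  new=[-2,2]  old=[-2,1]  +wl: 5
  step 13. node 3  ⊔preds=[-2,2]  new=[-2,2]  old=[-2,1]  +wl: 1
  step 14. node 5  ⊔preds=[-3,2]  new=[-2,3]  old=[-2,2]  +wl: 0,3
  step 15. node 1  ⊔preds=[-3,3]  new=[-2,-1]  stable
  step 16. node 0  ⊔preds=[-2,3]  new=[-2,3]  old=[-2,2]  +wl: 5
  step 17. node 3  ⊔preds=[-2,3]  new=[-2,3]  old=[-2,2]  +wl: 1
  step 18. node 5  ⊔preds=[-3,3]  new=[-2,4]  old=[-2,3]  +wl: 0,3
  step 19. node 1  ⊔preds=[-3,4]  new=[-2,-1]  stable
  step 20. node 0  ⊔preds=[-2,4]  new=[-2,4]  old=[-2,3]  +wl: 5
  step 21. node 3  ⊔preds=[-2,4]  new=[-2,4]  old=[-2,3]  +wl: 1
  step 22. node 5  ⊔preds=[-3,4]  new=[-2,5]  old=[-2,4]  +wl: 0,3
  step 23. node 1  ⊔preds=[-3,5]  new=[-2,-1]  stable
  step 24. node 0  ⊔preds=[-2,5]  new=[-2,5]  old=[-2,4]  +wl: 5
  step 25. node 3  ⊔preds=[-2,5]  new=[-2,5]  old=[-2,4]  +wl: 1
  step 26. node 5  ⊔preds=[-3,5]  new=[-2,5]  stable
  step 27. node 1  ⊔preds=[-3,5]  new=[-2,-1]  stable

Least fixpoint reached:
  node 0: [-2,5]
  node 1: [-2,-1]
  node 2: [-3,0]
  node 3: [-2,5]
  node 4: [-4,1]
  node 5: [-2,5]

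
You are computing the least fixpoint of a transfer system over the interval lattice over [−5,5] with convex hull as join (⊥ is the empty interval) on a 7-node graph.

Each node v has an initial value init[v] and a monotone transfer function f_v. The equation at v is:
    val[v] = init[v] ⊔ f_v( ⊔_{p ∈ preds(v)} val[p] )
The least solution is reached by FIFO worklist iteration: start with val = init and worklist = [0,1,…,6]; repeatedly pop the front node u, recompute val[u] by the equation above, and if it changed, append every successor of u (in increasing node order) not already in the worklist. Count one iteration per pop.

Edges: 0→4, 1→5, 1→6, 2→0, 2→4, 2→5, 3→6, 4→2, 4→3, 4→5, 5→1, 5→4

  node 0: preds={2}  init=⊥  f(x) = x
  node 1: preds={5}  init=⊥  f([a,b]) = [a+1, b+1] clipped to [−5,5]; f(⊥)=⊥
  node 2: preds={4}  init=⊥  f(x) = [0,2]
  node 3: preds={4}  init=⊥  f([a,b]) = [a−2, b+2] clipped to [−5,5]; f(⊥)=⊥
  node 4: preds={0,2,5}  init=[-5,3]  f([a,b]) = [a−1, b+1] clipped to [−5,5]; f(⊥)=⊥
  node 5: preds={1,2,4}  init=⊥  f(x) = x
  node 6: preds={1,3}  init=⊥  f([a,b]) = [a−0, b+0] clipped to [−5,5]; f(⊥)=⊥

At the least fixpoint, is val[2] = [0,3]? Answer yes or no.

Worklist (22 pops):
  #1 pop 0: in=⊥ → ⊥ (no change)
  #2 pop 1: in=⊥ → ⊥ (no change)
  #3 pop 2: in=[-5,3] → [0,2] (was ⊥); enqueue [0]
  #4 pop 3: in=[-5,3] → [-5,5] (was ⊥); enqueue []
  #5 pop 4: in=[0,2] → [-5,3] (no change)
  #6 pop 5: in=[-5,3] → [-5,3] (was ⊥); enqueue [1,4]
  #7 pop 6: in=[-5,5] → [-5,5] (was ⊥); enqueue []
  #8 pop 0: in=[0,2] → [0,2] (was ⊥); enqueue []
  #9 pop 1: in=[-5,3] → [-4,4] (was ⊥); enqueue [5,6]
  #10 pop 4: in=[-5,3] → [-5,4] (was [-5,3]); enqueue [2,3]
  #11 pop 5: in=[-5,4] → [-5,4] (was [-5,3]); enqueue [1,4]
  #12 pop 6: in=[-5,5] → [-5,5] (no change)
  #13 pop 2: in=[-5,4] → [0,2] (no change)
  #14 pop 3: in=[-5,4] → [-5,5] (no change)
  #15 pop 1: in=[-5,4] → [-4,5] (was [-4,4]); enqueue [5,6]
  #16 pop 4: in=[-5,4] → [-5,5] (was [-5,4]); enqueue [2,3]
  #17 pop 5: in=[-5,5] → [-5,5] (was [-5,4]); enqueue [1,4]
  #18 pop 6: in=[-5,5] → [-5,5] (no change)
  #19 pop 2: in=[-5,5] → [0,2] (no change)
  #20 pop 3: in=[-5,5] → [-5,5] (no change)
  #21 pop 1: in=[-5,5] → [-4,5] (no change)
  #22 pop 4: in=[-5,5] → [-5,5] (no change)

Fixpoint:
  val[0] = [0,2]
  val[1] = [-4,5]
  val[2] = [0,2]
  val[3] = [-5,5]
  val[4] = [-5,5]
  val[5] = [-5,5]
  val[6] = [-5,5]

no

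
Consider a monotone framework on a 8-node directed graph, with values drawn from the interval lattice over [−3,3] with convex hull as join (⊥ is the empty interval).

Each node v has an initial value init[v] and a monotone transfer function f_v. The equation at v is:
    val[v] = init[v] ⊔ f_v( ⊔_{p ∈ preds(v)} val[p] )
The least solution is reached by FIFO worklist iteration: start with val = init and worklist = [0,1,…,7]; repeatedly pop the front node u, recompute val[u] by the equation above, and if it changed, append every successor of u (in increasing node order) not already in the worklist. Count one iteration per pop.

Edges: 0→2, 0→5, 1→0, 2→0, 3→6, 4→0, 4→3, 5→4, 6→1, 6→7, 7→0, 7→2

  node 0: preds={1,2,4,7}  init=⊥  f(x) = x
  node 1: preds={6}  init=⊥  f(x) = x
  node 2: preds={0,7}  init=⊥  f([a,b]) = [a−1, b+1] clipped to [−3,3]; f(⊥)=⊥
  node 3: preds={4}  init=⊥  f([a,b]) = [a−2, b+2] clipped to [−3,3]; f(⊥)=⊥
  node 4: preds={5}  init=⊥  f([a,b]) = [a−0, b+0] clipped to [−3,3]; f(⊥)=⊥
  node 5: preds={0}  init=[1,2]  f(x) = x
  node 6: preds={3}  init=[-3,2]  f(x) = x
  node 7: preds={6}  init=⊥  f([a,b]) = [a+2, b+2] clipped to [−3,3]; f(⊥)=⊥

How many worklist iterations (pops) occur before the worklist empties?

Trace (20 dequeues):
  [1] u=0 | in ⊥ | out ⊥ | ==
  [2] u=1 | in [-3,2] | out [-3,2] | prev ⊥ | push {0}
  [3] u=2 | in ⊥ | out ⊥ | ==
  [4] u=3 | in ⊥ | out ⊥ | ==
  [5] u=4 | in [1,2] | out [1,2] | prev ⊥ | push {3}
  [6] u=5 | in ⊥ | out [1,2] | ==
  [7] u=6 | in ⊥ | out [-3,2] | ==
  [8] u=7 | in [-3,2] | out [-1,3] | prev ⊥ | push {2}
  [9] u=0 | in [-3,3] | out [-3,3] | prev ⊥ | push {5}
  [10] u=3 | in [1,2] | out [-1,3] | prev ⊥ | push {6}
  [11] u=2 | in [-3,3] | out [-3,3] | prev ⊥ | push {0}
  [12] u=5 | in [-3,3] | out [-3,3] | prev [1,2] | push {4}
  [13] u=6 | in [-1,3] | out [-3,3] | prev [-3,2] | push {1,7}
  [14] u=0 | in [-3,3] | out [-3,3] | ==
  [15] u=4 | in [-3,3] | out [-3,3] | prev [1,2] | push {0,3}
  [16] u=1 | in [-3,3] | out [-3,3] | prev [-3,2] | push {}
  [17] u=7 | in [-3,3] | out [-1,3] | ==
  [18] u=0 | in [-3,3] | out [-3,3] | ==
  [19] u=3 | in [-3,3] | out [-3,3] | prev [-1,3] | push {6}
  [20] u=6 | in [-3,3] | out [-3,3] | ==

Converged values:
  [0] [-3,3]
  [1] [-3,3]
  [2] [-3,3]
  [3] [-3,3]
  [4] [-3,3]
  [5] [-3,3]
  [6] [-3,3]
  [7] [-1,3]

20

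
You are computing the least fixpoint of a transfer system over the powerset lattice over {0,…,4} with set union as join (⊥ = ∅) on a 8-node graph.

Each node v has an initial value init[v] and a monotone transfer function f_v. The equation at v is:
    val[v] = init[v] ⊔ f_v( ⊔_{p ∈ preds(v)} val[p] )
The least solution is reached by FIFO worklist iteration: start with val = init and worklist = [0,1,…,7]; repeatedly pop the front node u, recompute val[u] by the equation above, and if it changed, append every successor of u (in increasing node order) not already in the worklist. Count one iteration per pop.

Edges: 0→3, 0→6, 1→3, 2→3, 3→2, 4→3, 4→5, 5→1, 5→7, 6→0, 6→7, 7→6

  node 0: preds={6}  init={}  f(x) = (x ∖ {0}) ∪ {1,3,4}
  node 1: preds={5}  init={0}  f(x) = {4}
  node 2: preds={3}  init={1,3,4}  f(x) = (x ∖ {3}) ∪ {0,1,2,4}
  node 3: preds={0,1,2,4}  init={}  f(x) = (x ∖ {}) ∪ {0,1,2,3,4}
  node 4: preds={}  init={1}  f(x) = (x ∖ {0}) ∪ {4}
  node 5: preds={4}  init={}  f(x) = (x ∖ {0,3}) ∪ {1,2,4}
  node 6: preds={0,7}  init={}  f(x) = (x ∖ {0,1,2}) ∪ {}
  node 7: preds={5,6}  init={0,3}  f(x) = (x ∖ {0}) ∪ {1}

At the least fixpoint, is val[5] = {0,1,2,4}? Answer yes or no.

no

Iteration log — 13 steps:
  step 1. node 0  ⊔preds={}  new={1,3,4}  old={}  +wl: 
  step 2. node 1  ⊔preds={}  new={0,4}  old={0}  +wl: 
  step 3. node 2  ⊔preds={}  new={0,1,2,3,4}  old={1,3,4}  +wl: 
  step 4. node 3  ⊔preds={0,1,2,3,4}  new={0,1,2,3,4}  old={}  +wl: 2
  step 5. node 4  ⊔preds={}  new={1,4}  old={1}  +wl: 3
  step 6. node 5  ⊔preds={1,4}  new={1,2,4}  old={}  +wl: 1
  step 7. node 6  ⊔preds={0,1,3,4}  new={3,4}  old={}  +wl: 0
  step 8. node 7  ⊔preds={1,2,3,4}  new={0,1,2,3,4}  old={0,3}  +wl: 6
  step 9. node 2  ⊔preds={0,1,2,3,4}  new={0,1,2,3,4}  stable
  step 10. node 3  ⊔preds={0,1,2,3,4}  new={0,1,2,3,4}  stable
  step 11. node 1  ⊔preds={1,2,4}  new={0,4}  stable
  step 12. node 0  ⊔preds={3,4}  new={1,3,4}  stable
  step 13. node 6  ⊔preds={0,1,2,3,4}  new={3,4}  stable

Least fixpoint reached:
  node 0: {1,3,4}
  node 1: {0,4}
  node 2: {0,1,2,3,4}
  node 3: {0,1,2,3,4}
  node 4: {1,4}
  node 5: {1,2,4}
  node 6: {3,4}
  node 7: {0,1,2,3,4}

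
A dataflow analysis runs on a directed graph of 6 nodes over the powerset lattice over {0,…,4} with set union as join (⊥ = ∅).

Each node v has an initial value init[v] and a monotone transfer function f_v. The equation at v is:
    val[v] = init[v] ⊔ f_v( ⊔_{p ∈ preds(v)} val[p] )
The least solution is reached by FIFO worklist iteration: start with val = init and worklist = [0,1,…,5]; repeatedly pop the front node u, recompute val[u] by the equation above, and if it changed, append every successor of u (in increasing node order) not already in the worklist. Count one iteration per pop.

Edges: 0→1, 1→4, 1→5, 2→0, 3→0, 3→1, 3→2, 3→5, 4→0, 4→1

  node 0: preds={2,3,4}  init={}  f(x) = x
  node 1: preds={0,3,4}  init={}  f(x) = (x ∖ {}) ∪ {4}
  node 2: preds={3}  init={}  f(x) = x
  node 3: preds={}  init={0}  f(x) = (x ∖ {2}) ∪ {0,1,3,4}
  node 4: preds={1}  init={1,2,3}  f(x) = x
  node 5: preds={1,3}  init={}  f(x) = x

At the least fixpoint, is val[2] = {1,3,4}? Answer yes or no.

Trace (10 dequeues):
  [1] u=0 | in {0,1,2,3} | out {0,1,2,3} | prev {} | push {}
  [2] u=1 | in {0,1,2,3} | out {0,1,2,3,4} | prev {} | push {}
  [3] u=2 | in {0} | out {0} | prev {} | push {0}
  [4] u=3 | in {} | out {0,1,3,4} | prev {0} | push {1,2}
  [5] u=4 | in {0,1,2,3,4} | out {0,1,2,3,4} | prev {1,2,3} | push {}
  [6] u=5 | in {0,1,2,3,4} | out {0,1,2,3,4} | prev {} | push {}
  [7] u=0 | in {0,1,2,3,4} | out {0,1,2,3,4} | prev {0,1,2,3} | push {}
  [8] u=1 | in {0,1,2,3,4} | out {0,1,2,3,4} | ==
  [9] u=2 | in {0,1,3,4} | out {0,1,3,4} | prev {0} | push {0}
  [10] u=0 | in {0,1,2,3,4} | out {0,1,2,3,4} | ==

Converged values:
  [0] {0,1,2,3,4}
  [1] {0,1,2,3,4}
  [2] {0,1,3,4}
  [3] {0,1,3,4}
  [4] {0,1,2,3,4}
  [5] {0,1,2,3,4}

no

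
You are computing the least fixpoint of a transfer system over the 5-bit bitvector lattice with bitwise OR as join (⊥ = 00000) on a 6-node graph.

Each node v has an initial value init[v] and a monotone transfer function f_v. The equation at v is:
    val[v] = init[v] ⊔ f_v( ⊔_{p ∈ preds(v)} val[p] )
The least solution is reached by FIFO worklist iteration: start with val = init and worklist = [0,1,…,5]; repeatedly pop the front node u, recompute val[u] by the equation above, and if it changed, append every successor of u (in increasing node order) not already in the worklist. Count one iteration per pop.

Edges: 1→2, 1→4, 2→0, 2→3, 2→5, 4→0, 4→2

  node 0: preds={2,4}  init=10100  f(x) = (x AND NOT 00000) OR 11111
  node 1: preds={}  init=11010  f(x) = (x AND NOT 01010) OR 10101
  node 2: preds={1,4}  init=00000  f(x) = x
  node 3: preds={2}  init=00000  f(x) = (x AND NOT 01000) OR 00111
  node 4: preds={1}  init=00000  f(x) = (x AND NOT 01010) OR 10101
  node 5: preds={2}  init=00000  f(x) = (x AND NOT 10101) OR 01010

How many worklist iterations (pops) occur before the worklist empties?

Trace (8 dequeues):
  [1] u=0 | in 00000 | out 11111 | prev 10100 | push {}
  [2] u=1 | in 00000 | out 11111 | prev 11010 | push {}
  [3] u=2 | in 11111 | out 11111 | prev 00000 | push {0}
  [4] u=3 | in 11111 | out 10111 | prev 00000 | push {}
  [5] u=4 | in 11111 | out 10101 | prev 00000 | push {2}
  [6] u=5 | in 11111 | out 01010 | prev 00000 | push {}
  [7] u=0 | in 11111 | out 11111 | ==
  [8] u=2 | in 11111 | out 11111 | ==

Converged values:
  [0] 11111
  [1] 11111
  [2] 11111
  [3] 10111
  [4] 10101
  [5] 01010

8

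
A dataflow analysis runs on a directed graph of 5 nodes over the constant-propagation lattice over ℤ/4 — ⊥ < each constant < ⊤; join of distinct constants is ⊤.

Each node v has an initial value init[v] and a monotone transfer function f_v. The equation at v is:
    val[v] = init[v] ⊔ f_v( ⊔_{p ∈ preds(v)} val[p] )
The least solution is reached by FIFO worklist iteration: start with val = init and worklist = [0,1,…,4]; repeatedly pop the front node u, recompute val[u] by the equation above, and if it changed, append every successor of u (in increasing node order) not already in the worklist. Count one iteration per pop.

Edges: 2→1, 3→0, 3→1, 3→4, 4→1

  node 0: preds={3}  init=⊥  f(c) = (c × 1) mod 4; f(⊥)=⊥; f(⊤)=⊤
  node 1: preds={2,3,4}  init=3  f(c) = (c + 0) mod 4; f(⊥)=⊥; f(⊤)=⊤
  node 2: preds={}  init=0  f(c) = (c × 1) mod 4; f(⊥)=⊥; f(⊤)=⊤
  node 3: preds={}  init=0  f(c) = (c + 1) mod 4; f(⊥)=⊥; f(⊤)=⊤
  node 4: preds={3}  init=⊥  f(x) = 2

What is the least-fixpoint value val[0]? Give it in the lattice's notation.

0

Trace (6 dequeues):
  [1] u=0 | in 0 | out 0 | prev ⊥ | push {}
  [2] u=1 | in 0 | out ⊤ | prev 3 | push {}
  [3] u=2 | in ⊥ | out 0 | ==
  [4] u=3 | in ⊥ | out 0 | ==
  [5] u=4 | in 0 | out 2 | prev ⊥ | push {1}
  [6] u=1 | in ⊤ | out ⊤ | ==

Converged values:
  [0] 0
  [1] ⊤
  [2] 0
  [3] 0
  [4] 2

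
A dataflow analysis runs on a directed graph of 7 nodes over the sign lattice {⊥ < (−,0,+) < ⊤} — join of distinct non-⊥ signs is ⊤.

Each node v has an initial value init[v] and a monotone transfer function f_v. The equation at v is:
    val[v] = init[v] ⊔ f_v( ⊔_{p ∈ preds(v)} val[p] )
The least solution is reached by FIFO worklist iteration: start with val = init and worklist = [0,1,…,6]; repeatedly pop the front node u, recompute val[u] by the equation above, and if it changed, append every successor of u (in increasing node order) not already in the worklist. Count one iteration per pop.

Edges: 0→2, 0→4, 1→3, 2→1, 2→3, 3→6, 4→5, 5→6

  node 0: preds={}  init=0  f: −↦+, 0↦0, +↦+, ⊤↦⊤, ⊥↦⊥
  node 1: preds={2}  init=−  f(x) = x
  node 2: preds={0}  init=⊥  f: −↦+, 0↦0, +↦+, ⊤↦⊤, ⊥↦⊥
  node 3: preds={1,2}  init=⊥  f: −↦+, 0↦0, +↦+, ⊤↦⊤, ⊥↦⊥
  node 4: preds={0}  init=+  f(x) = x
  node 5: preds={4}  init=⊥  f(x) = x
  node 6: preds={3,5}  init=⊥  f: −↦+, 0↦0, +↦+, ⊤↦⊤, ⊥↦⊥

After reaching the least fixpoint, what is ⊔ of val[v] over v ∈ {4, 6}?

Iteration log — 9 steps:
  step 1. node 0  ⊔preds=⊥  new=0  stable
  step 2. node 1  ⊔preds=⊥  new=−  stable
  step 3. node 2  ⊔preds=0  new=0  old=⊥  +wl: 1
  step 4. node 3  ⊔preds=⊤  new=⊤  old=⊥  +wl: 
  step 5. node 4  ⊔preds=0  new=⊤  old=+  +wl: 
  step 6. node 5  ⊔preds=⊤  new=⊤  old=⊥  +wl: 
  step 7. node 6  ⊔preds=⊤  new=⊤  old=⊥  +wl: 
  step 8. node 1  ⊔preds=0  new=⊤  old=−  +wl: 3
  step 9. node 3  ⊔preds=⊤  new=⊤  stable

Least fixpoint reached:
  node 0: 0
  node 1: ⊤
  node 2: 0
  node 3: ⊤
  node 4: ⊤
  node 5: ⊤
  node 6: ⊤

⊤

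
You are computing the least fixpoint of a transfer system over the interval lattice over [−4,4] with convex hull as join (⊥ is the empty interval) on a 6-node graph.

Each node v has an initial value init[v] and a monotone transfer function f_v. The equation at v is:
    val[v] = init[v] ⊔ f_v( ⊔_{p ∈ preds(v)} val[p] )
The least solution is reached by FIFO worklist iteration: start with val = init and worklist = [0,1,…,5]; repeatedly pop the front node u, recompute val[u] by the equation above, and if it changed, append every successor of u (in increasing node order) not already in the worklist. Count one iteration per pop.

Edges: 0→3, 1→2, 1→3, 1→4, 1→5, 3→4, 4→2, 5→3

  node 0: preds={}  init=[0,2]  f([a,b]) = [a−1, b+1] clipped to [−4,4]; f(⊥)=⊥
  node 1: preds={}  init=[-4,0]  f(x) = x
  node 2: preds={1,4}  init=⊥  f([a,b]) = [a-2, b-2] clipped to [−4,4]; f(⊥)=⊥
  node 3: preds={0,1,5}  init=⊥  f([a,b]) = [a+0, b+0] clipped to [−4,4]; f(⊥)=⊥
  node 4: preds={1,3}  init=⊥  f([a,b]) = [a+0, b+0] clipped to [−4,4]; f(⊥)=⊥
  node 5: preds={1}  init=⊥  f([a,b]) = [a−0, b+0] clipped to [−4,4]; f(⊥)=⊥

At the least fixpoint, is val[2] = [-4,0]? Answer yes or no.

Iteration log — 8 steps:
  step 1. node 0  ⊔preds=⊥  new=[0,2]  stable
  step 2. node 1  ⊔preds=⊥  new=[-4,0]  stable
  step 3. node 2  ⊔preds=[-4,0]  new=[-4,-2]  old=⊥  +wl: 
  step 4. node 3  ⊔preds=[-4,2]  new=[-4,2]  old=⊥  +wl: 
  step 5. node 4  ⊔preds=[-4,2]  new=[-4,2]  old=⊥  +wl: 2
  step 6. node 5  ⊔preds=[-4,0]  new=[-4,0]  old=⊥  +wl: 3
  step 7. node 2  ⊔preds=[-4,2]  new=[-4,0]  old=[-4,-2]  +wl: 
  step 8. node 3  ⊔preds=[-4,2]  new=[-4,2]  stable

Least fixpoint reached:
  node 0: [0,2]
  node 1: [-4,0]
  node 2: [-4,0]
  node 3: [-4,2]
  node 4: [-4,2]
  node 5: [-4,0]

yes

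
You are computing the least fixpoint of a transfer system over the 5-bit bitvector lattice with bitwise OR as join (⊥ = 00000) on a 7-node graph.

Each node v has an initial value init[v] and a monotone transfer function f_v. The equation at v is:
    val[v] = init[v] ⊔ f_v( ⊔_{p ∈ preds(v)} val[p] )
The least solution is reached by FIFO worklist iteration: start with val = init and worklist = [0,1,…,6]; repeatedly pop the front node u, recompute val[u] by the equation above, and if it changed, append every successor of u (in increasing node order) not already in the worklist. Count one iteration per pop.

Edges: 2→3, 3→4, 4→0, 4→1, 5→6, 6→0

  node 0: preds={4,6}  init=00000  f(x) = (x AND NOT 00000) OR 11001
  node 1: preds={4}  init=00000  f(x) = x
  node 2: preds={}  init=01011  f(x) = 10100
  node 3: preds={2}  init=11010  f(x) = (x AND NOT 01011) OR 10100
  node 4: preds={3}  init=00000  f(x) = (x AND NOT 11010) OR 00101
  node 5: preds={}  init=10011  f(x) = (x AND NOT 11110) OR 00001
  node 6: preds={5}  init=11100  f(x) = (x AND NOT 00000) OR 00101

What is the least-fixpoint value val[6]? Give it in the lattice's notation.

11111

Worklist (9 pops):
  #1 pop 0: in=11100 → 11101 (was 00000); enqueue []
  #2 pop 1: in=00000 → 00000 (no change)
  #3 pop 2: in=00000 → 11111 (was 01011); enqueue []
  #4 pop 3: in=11111 → 11110 (was 11010); enqueue []
  #5 pop 4: in=11110 → 00101 (was 00000); enqueue [0,1]
  #6 pop 5: in=00000 → 10011 (no change)
  #7 pop 6: in=10011 → 11111 (was 11100); enqueue []
  #8 pop 0: in=11111 → 11111 (was 11101); enqueue []
  #9 pop 1: in=00101 → 00101 (was 00000); enqueue []

Fixpoint:
  val[0] = 11111
  val[1] = 00101
  val[2] = 11111
  val[3] = 11110
  val[4] = 00101
  val[5] = 10011
  val[6] = 11111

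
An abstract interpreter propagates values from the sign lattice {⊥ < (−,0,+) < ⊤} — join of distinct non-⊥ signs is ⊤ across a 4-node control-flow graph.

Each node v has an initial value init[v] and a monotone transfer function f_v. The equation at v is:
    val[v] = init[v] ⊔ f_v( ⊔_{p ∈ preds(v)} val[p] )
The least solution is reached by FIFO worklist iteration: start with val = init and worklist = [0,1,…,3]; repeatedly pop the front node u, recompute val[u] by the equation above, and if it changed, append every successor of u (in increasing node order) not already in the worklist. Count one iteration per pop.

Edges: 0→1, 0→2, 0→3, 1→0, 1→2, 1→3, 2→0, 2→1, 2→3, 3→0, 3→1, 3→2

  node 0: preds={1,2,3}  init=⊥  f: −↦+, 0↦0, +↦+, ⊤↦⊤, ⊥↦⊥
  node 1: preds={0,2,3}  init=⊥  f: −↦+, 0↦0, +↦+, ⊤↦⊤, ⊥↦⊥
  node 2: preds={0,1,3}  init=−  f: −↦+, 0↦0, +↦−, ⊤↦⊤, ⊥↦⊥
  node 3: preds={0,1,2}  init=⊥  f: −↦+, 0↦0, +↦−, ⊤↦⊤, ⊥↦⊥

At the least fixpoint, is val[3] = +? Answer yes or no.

Worklist (8 pops):
  #1 pop 0: in=− → + (was ⊥); enqueue []
  #2 pop 1: in=⊤ → ⊤ (was ⊥); enqueue [0]
  #3 pop 2: in=⊤ → ⊤ (was −); enqueue [1]
  #4 pop 3: in=⊤ → ⊤ (was ⊥); enqueue [2]
  #5 pop 0: in=⊤ → ⊤ (was +); enqueue [3]
  #6 pop 1: in=⊤ → ⊤ (no change)
  #7 pop 2: in=⊤ → ⊤ (no change)
  #8 pop 3: in=⊤ → ⊤ (no change)

Fixpoint:
  val[0] = ⊤
  val[1] = ⊤
  val[2] = ⊤
  val[3] = ⊤

no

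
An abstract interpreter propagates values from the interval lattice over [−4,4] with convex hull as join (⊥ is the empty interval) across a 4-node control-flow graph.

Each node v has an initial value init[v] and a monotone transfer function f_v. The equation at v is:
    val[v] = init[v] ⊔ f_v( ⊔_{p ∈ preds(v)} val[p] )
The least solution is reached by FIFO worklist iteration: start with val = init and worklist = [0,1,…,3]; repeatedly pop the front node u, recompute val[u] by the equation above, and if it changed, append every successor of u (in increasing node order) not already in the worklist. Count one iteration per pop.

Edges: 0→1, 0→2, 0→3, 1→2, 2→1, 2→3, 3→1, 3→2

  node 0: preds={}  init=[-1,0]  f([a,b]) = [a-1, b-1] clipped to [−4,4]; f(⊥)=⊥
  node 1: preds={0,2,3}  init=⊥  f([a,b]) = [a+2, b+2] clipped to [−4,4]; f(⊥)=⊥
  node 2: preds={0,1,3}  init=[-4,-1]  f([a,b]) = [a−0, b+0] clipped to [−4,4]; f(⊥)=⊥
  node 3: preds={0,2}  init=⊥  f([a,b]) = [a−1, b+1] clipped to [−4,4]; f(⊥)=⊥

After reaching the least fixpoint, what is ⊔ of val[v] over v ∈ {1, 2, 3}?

[-4,4]

Worklist (10 pops):
  #1 pop 0: in=⊥ → [-1,0] (no change)
  #2 pop 1: in=[-4,0] → [-2,2] (was ⊥); enqueue []
  #3 pop 2: in=[-2,2] → [-4,2] (was [-4,-1]); enqueue [1]
  #4 pop 3: in=[-4,2] → [-4,3] (was ⊥); enqueue [2]
  #5 pop 1: in=[-4,3] → [-2,4] (was [-2,2]); enqueue []
  #6 pop 2: in=[-4,4] → [-4,4] (was [-4,2]); enqueue [1,3]
  #7 pop 1: in=[-4,4] → [-2,4] (no change)
  #8 pop 3: in=[-4,4] → [-4,4] (was [-4,3]); enqueue [1,2]
  #9 pop 1: in=[-4,4] → [-2,4] (no change)
  #10 pop 2: in=[-4,4] → [-4,4] (no change)

Fixpoint:
  val[0] = [-1,0]
  val[1] = [-2,4]
  val[2] = [-4,4]
  val[3] = [-4,4]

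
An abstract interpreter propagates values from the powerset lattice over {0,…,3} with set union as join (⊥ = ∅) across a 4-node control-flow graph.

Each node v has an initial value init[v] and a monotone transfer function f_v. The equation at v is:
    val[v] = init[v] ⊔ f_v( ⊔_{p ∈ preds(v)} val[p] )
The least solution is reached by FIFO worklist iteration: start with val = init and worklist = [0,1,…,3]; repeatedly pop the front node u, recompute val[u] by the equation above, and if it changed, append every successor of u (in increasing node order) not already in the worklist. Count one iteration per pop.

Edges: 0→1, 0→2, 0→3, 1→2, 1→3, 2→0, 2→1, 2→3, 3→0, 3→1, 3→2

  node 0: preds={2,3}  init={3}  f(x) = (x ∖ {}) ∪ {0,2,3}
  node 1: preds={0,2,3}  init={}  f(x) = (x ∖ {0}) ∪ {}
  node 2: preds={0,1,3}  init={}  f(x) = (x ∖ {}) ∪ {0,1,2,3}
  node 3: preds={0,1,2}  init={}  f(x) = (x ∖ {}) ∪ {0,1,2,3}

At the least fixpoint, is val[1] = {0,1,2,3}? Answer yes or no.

no

Worklist (8 pops):
  #1 pop 0: in={} → {0,2,3} (was {3}); enqueue []
  #2 pop 1: in={0,2,3} → {2,3} (was {}); enqueue []
  #3 pop 2: in={0,2,3} → {0,1,2,3} (was {}); enqueue [0,1]
  #4 pop 3: in={0,1,2,3} → {0,1,2,3} (was {}); enqueue [2]
  #5 pop 0: in={0,1,2,3} → {0,1,2,3} (was {0,2,3}); enqueue [3]
  #6 pop 1: in={0,1,2,3} → {1,2,3} (was {2,3}); enqueue []
  #7 pop 2: in={0,1,2,3} → {0,1,2,3} (no change)
  #8 pop 3: in={0,1,2,3} → {0,1,2,3} (no change)

Fixpoint:
  val[0] = {0,1,2,3}
  val[1] = {1,2,3}
  val[2] = {0,1,2,3}
  val[3] = {0,1,2,3}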